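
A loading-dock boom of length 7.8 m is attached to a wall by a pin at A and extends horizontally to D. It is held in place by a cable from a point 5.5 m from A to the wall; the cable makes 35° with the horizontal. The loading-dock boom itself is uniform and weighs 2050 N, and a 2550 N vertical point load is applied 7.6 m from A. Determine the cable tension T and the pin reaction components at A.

ΣM about A: T·sin35°·5.5 − 2050·3.9 − 2550·7.6 = 0 → T = 27375/(5.5·0.573576) = 8677.62 ≈ 8678 N.
ΣF_x = 0: A_x − T·cos35° = 0 → A_x = 8677.62 × 0.819152 = 7108 N.
ΣF_y = 0: A_y + T·sin35° − 2050 − 2550 = 0 → A_y = 4600 − 8677.62 × 0.573576 = -377.3 N.

T = 8678 N, A_x = 7108 N, A_y = -377.3 N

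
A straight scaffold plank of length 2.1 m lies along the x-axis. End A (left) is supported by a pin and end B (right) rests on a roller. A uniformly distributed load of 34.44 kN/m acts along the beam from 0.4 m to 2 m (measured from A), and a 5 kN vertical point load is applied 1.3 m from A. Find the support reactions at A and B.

Resultant of the distributed load: 34.44 × 1.6 = 55.104 kN at 1.2 m from A.
ΣM about A: B_y·2.1 − (34.44·1.6)·1.2 − 5·1.3 = 0 → B_y = 72.6248/2.1 = 34.5832 ≈ 34.58 kN.
ΣF_y = 0: A_y + 34.5832 − 34.44·1.6 − 5 = 0 → A_y = 25.52 kN.
ΣF_x = 0: no horizontal applied forces, so A_x = 0.

A_x = 0, A_y = 25.52 kN, B_y = 34.58 kN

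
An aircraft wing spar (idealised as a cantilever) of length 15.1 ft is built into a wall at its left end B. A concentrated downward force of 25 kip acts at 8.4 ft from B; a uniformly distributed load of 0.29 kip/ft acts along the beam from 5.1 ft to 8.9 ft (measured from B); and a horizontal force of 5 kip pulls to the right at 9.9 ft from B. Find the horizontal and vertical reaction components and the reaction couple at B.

B_x = -5.000 kip, B_y = 26.10 kip, M_B = 217.7 kip·ft

Resultant of the distributed load: 0.29 × 3.8 = 1.102 kip at 7 ft from B.
ΣF_x = 0: B_x + 5 = 0 → B_x = -5.000 kip.
ΣF_y = 0: B_y − 25 − 0.29·3.8 = 0 → B_y = 26.10 kip.
ΣM about B: M_B − 25·8.4 − (0.29·3.8)·7 = 0 → M_B = 217.7 kip·ft.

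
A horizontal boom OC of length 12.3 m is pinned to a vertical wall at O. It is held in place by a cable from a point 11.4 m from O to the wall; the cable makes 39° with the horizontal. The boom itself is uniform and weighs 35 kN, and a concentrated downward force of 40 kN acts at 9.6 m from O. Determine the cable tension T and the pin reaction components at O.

ΣM about O: T·sin39°·11.4 − 35·6.15 − 40·9.6 = 0 → T = 599.25/(11.4·0.62932) = 83.5279 ≈ 83.53 kN.
ΣF_x = 0: O_x − T·cos39° = 0 → O_x = 83.5279 × 0.777146 = 64.91 kN.
ΣF_y = 0: O_y + T·sin39° − 35 − 40 = 0 → O_y = 75 − 83.5279 × 0.62932 = 22.43 kN.

T = 83.53 kN, O_x = 64.91 kN, O_y = 22.43 kN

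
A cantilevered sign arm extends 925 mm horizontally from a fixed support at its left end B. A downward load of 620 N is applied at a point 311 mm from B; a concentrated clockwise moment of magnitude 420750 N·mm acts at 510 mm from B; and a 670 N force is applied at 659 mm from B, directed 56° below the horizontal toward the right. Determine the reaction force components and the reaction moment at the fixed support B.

B_x = -374.7 N, B_y = 1175 N, M_B = 979600 N·mm

ΣF_x = 0: B_x + 670·cos56° = 0 → B_x = -374.7 N.
ΣF_y = 0: B_y − 620 − 670·sin56° = 0 → B_y = 1175 N.
ΣM about B: M_B − 620·311 − 420750 − 670·sin56°·659 = 0 → M_B = 979600 N·mm.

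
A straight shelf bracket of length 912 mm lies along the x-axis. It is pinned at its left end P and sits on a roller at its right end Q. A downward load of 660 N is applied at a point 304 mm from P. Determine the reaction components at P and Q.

Moments about P: Q_y·912 − 660·304 = 0 → Q_y = 200640/912 = 220.0 N.
ΣF_y = 0: P_y + 220 − 660 = 0 → P_y = 440.0 N.
ΣF_x = 0: no horizontal applied forces, so P_x = 0.

P_x = 0, P_y = 440.0 N, Q_y = 220.0 N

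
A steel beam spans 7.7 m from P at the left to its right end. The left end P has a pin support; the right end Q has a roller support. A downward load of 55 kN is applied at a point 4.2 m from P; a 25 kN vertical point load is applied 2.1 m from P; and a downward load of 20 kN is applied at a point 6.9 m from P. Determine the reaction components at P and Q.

P_x = 0, P_y = 45.26 kN, Q_y = 54.74 kN

Taking moments about P: Q_y·7.7 − 55·4.2 − 25·2.1 − 20·6.9 = 0 → Q_y = 421.5/7.7 = 54.7403 ≈ 54.74 kN.
ΣF_y = 0: P_y + 54.7403 − 55 − 25 − 20 = 0 → P_y = 45.26 kN.
ΣF_x = 0: no horizontal applied forces, so P_x = 0.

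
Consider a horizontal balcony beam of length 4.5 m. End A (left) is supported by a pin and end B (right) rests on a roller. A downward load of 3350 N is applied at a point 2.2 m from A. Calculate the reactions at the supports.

A_x = 0, A_y = 1712 N, B_y = 1638 N

ΣM about A: B_y·4.5 − 3350·2.2 = 0 → B_y = 7370/4.5 = 1637.78 ≈ 1638 N.
ΣF_y = 0: A_y + 1637.78 − 3350 = 0 → A_y = 1712 N.
ΣF_x = 0: no horizontal applied forces, so A_x = 0.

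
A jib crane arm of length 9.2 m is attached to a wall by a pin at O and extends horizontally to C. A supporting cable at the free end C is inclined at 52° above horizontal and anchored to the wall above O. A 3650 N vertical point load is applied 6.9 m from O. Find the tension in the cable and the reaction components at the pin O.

T = 3474 N, O_x = 2139 N, O_y = 912.5 N

ΣM about O: T·sin52°·9.2 − 3650·6.9 = 0 → T = 25185/(9.2·0.788011) = 3473.94 ≈ 3474 N.
ΣF_x = 0: O_x − T·cos52° = 0 → O_x = 3473.94 × 0.615661 = 2139 N.
ΣF_y = 0: O_y + T·sin52° − 3650 = 0 → O_y = 3650 − 3473.94 × 0.788011 = 912.5 N.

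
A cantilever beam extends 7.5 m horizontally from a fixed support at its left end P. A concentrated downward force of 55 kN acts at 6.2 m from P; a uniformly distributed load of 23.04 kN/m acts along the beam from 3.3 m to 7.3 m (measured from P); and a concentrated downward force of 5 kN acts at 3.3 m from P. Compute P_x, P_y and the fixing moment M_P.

P_x = 0, P_y = 152.2 kN, M_P = 845.9 kN·m

Resultant of the distributed load: 23.04 × 4 = 92.16 kN at 5.3 m from P.
ΣF_x = 0: P_x = 0.
ΣF_y = 0: P_y − 55 − 23.04·4 − 5 = 0 → P_y = 152.2 kN.
ΣM about P: M_P − 55·6.2 − (23.04·4)·5.3 − 5·3.3 = 0 → M_P = 845.9 kN·m.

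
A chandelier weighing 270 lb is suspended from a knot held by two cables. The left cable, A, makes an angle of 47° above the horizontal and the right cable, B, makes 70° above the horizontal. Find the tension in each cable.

ΣF_x = 0: −T_A·cos47° + T_B·cos70° = 0 → T_B = 1.99403·T_A.
ΣF_y = 0: T_A·sin47° + T_B·sin70° = 270.
Substitute: T_A·(0.731354 + 1.99403·0.939693) = 270 → T_A = 103.642 ≈ 103.6 lb.
Then T_B = 1.99403 × 103.642 = 206.7 lb.

T_A = 103.6 lb, T_B = 206.7 lb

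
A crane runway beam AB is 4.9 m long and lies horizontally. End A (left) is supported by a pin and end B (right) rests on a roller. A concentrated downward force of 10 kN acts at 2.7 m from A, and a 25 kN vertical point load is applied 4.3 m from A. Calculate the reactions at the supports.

Taking moments about A: B_y·4.9 − 10·2.7 − 25·4.3 = 0 → B_y = 134.5/4.9 = 27.449 ≈ 27.45 kN.
ΣF_y = 0: A_y + 27.449 − 10 − 25 = 0 → A_y = 7.551 kN.
ΣF_x = 0: no horizontal applied forces, so A_x = 0.

A_x = 0, A_y = 7.551 kN, B_y = 27.45 kN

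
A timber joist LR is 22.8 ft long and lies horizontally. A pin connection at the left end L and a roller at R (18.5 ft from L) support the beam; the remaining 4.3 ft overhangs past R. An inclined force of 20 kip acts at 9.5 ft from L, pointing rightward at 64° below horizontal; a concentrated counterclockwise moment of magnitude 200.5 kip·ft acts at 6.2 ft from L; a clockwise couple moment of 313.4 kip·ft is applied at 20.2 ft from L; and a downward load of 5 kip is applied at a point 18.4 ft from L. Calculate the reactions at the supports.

ΣM about L: R_y·18.5 − 20·sin64°·9.5 + 200.5 − 313.4 − 5·18.4 = 0 → R_y = 375.671/18.5 = 20.3065 ≈ 20.31 kip.
ΣF_y = 0: L_y + 20.3065 − 20·sin64° − 5 = 0 → L_y = 2.669 kip.
ΣF_x = 0: L_x + 20·cos64° = 0 → L_x = -8.767 kip.

L_x = -8.767 kip, L_y = 2.669 kip, R_y = 20.31 kip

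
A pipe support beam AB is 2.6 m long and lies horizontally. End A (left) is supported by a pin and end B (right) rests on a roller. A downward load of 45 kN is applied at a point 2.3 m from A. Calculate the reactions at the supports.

A_x = 0, A_y = 5.192 kN, B_y = 39.81 kN

Moments about A: B_y·2.6 − 45·2.3 = 0 → B_y = 103.5/2.6 = 39.8077 ≈ 39.81 kN.
ΣF_y = 0: A_y + 39.8077 − 45 = 0 → A_y = 5.192 kN.
ΣF_x = 0: no horizontal applied forces, so A_x = 0.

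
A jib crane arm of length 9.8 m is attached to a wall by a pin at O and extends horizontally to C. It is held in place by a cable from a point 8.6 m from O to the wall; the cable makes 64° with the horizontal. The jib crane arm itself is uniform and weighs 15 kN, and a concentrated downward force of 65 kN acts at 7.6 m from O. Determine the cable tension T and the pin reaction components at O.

ΣM about O: T·sin64°·8.6 − 15·4.9 − 65·7.6 = 0 → T = 567.5/(8.6·0.898794) = 73.4188 ≈ 73.42 kN.
ΣF_x = 0: O_x − T·cos64° = 0 → O_x = 73.4188 × 0.438371 = 32.18 kN.
ΣF_y = 0: O_y + T·sin64° − 15 − 65 = 0 → O_y = 80 − 73.4188 × 0.898794 = 14.01 kN.

T = 73.42 kN, O_x = 32.18 kN, O_y = 14.01 kN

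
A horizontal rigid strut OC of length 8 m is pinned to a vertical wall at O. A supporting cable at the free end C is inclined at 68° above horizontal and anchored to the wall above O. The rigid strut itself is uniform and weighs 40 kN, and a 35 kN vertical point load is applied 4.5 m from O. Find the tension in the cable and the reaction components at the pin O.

ΣM about O: T·sin68°·8 − 40·4 − 35·4.5 = 0 → T = 317.5/(8·0.927184) = 42.8043 ≈ 42.80 kN.
ΣF_x = 0: O_x − T·cos68° = 0 → O_x = 42.8043 × 0.374607 = 16.03 kN.
ΣF_y = 0: O_y + T·sin68° − 40 − 35 = 0 → O_y = 75 − 42.8043 × 0.927184 = 35.31 kN.

T = 42.80 kN, O_x = 16.03 kN, O_y = 35.31 kN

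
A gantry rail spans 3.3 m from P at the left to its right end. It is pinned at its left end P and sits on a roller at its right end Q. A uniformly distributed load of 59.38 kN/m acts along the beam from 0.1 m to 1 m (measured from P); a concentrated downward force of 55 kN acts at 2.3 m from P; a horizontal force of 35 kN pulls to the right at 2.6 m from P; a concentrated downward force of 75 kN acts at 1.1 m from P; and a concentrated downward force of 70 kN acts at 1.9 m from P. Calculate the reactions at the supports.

Resultant of the distributed load: 59.38 × 0.9 = 53.442 kN at 0.55 m from P.
Taking moments about P: Q_y·3.3 − (59.38·0.9)·0.55 − 55·2.3 − 75·1.1 − 70·1.9 = 0 → Q_y = 371.3931/3.3 = 112.543 ≈ 112.5 kN.
ΣF_y = 0: P_y + 112.543 − 59.38·0.9 − 55 − 75 − 70 = 0 → P_y = 140.9 kN.
ΣF_x = 0: P_x + 35 = 0 → P_x = -35.00 kN.

P_x = -35.00 kN, P_y = 140.9 kN, Q_y = 112.5 kN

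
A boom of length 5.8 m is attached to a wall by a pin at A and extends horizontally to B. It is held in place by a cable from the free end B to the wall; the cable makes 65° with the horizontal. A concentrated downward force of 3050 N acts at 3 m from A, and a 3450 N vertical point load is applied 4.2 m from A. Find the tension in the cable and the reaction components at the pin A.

ΣM about A: T·sin65°·5.8 − 3050·3 − 3450·4.2 = 0 → T = 23640/(5.8·0.906308) = 4497.22 ≈ 4497 N.
ΣF_x = 0: A_x − T·cos65° = 0 → A_x = 4497.22 × 0.422618 = 1901 N.
ΣF_y = 0: A_y + T·sin65° − 3050 − 3450 = 0 → A_y = 6500 − 4497.22 × 0.906308 = 2424 N.

T = 4497 N, A_x = 1901 N, A_y = 2424 N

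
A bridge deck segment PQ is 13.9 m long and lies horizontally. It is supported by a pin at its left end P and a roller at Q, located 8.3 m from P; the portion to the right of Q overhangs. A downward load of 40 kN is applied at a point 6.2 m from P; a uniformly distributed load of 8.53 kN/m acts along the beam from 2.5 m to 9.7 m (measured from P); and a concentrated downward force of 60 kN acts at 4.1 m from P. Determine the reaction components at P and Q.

Resultant of the distributed load: 8.53 × 7.2 = 61.416 kN at 6.1 m from P.
Taking moments about P: Q_y·8.3 − 40·6.2 − (8.53·7.2)·6.1 − 60·4.1 = 0 → Q_y = 868.6376/8.3 = 104.655 ≈ 104.7 kN.
ΣF_y = 0: P_y + 104.655 − 40 − 8.53·7.2 − 60 = 0 → P_y = 56.76 kN.
ΣF_x = 0: no horizontal applied forces, so P_x = 0.

P_x = 0, P_y = 56.76 kN, Q_y = 104.7 kN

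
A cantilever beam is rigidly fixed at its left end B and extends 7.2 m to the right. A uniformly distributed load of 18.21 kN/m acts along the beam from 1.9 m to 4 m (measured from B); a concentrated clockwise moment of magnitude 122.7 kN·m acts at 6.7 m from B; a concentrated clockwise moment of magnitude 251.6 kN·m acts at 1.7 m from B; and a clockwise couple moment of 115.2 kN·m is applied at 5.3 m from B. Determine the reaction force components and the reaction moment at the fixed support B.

B_x = 0, B_y = 38.24 kN, M_B = 602.3 kN·m

Resultant of the distributed load: 18.21 × 2.1 = 38.241 kN at 2.95 m from B.
ΣF_x = 0: B_x = 0.
ΣF_y = 0: B_y − 18.21·2.1 = 0 → B_y = 38.24 kN.
ΣM about B: M_B − (18.21·2.1)·2.95 − 122.7 − 251.6 − 115.2 = 0 → M_B = 602.3 kN·m.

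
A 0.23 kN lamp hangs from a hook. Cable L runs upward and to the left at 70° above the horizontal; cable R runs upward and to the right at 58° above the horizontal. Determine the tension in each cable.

T_L = 0.1547 kN, T_R = 0.09983 kN

ΣF_x = 0: −T_L·cos70° + T_R·cos58° = 0 → T_R = 0.645419·T_L.
ΣF_y = 0: T_L·sin70° + T_R·sin58° = 0.23.
Substitute: T_L·(0.939693 + 0.645419·0.848048) = 0.23 → T_L = 0.15467 ≈ 0.1547 kN.
Then T_R = 0.645419 × 0.15467 = 0.09983 kN.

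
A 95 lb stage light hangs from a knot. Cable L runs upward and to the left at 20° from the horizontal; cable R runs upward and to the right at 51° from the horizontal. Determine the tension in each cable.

ΣF_x = 0: −T_L·cos20° + T_R·cos51° = 0 → T_R = 1.49319·T_L.
ΣF_y = 0: T_L·sin20° + T_R·sin51° = 95.
Substitute: T_L·(0.34202 + 1.49319·0.777146) = 95 → T_L = 63.2302 ≈ 63.23 lb.
Then T_R = 1.49319 × 63.2302 = 94.41 lb.

T_L = 63.23 lb, T_R = 94.41 lb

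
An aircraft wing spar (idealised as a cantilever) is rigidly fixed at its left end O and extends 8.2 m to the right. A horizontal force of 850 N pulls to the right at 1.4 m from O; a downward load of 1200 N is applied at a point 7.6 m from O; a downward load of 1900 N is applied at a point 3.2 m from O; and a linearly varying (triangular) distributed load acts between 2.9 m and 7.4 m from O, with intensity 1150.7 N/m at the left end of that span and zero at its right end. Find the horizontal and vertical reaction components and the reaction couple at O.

Resultant of the triangular load: ½ × 1150.7 × 4.5 = 2589.075 N, acting at 4.4 m from O (one-third of the span from the peak).
ΣF_x = 0: O_x + 850 = 0 → O_x = -850.0 N.
ΣF_y = 0: O_y − 1200 − 1900 − ½·1150.7·4.5 = 0 → O_y = 5689 N.
ΣM about O: M_O − 1200·7.6 − 1900·3.2 − (½·1150.7·4.5)·4.4 = 0 → M_O = 26590 N·m.

O_x = -850.0 N, O_y = 5689 N, M_O = 26590 N·m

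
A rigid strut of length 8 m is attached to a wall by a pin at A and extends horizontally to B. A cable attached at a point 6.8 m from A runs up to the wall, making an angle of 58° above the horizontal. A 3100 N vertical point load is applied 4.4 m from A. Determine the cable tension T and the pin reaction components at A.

ΣM about A: T·sin58°·6.8 − 3100·4.4 = 0 → T = 13640/(6.8·0.848048) = 2365.29 ≈ 2365 N.
ΣF_x = 0: A_x − T·cos58° = 0 → A_x = 2365.29 × 0.529919 = 1253 N.
ΣF_y = 0: A_y + T·sin58° − 3100 = 0 → A_y = 3100 − 2365.29 × 0.848048 = 1094 N.

T = 2365 N, A_x = 1253 N, A_y = 1094 N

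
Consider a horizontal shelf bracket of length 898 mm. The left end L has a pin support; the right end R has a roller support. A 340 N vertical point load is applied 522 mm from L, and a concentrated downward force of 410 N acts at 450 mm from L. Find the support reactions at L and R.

Moments about L: R_y·898 − 340·522 − 410·450 = 0 → R_y = 361980/898 = 403.096 ≈ 403.1 N.
ΣF_y = 0: L_y + 403.096 − 340 − 410 = 0 → L_y = 346.9 N.
ΣF_x = 0: no horizontal applied forces, so L_x = 0.

L_x = 0, L_y = 346.9 N, R_y = 403.1 N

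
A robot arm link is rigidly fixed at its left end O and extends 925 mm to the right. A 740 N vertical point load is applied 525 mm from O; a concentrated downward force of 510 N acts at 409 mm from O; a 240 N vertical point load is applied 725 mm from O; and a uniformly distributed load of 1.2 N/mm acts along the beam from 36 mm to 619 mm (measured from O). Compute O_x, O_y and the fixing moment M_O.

O_x = 0, O_y = 2190 N, M_O = 1000000 N·mm

Resultant of the distributed load: 1.2 × 583 = 699.6 N at 327.5 mm from O.
ΣF_x = 0: O_x = 0.
ΣF_y = 0: O_y − 740 − 510 − 240 − 1.2·583 = 0 → O_y = 2190 N.
ΣM about O: M_O − 740·525 − 510·409 − 240·725 − (1.2·583)·327.5 = 0 → M_O = 1000000 N·mm.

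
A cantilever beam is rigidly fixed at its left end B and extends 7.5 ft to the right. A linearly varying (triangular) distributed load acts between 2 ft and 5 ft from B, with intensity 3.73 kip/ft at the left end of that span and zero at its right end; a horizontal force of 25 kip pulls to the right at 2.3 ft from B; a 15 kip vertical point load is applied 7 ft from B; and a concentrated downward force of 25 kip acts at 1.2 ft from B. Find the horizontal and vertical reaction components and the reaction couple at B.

Resultant of the triangular load: ½ × 3.73 × 3 = 5.595 kip, acting at 3 ft from B (one-third of the span from the peak).
ΣF_x = 0: B_x + 25 = 0 → B_x = -25.00 kip.
ΣF_y = 0: B_y − ½·3.73·3 − 15 − 25 = 0 → B_y = 45.59 kip.
ΣM about B: M_B − (½·3.73·3)·3 − 15·7 − 25·1.2 = 0 → M_B = 151.8 kip·ft.

B_x = -25.00 kip, B_y = 45.59 kip, M_B = 151.8 kip·ft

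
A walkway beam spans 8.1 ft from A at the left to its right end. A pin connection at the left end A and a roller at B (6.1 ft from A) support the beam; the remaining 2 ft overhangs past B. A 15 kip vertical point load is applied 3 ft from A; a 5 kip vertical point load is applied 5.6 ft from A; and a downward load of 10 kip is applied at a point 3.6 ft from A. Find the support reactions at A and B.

Moments about A: B_y·6.1 − 15·3 − 5·5.6 − 10·3.6 = 0 → B_y = 109/6.1 = 17.8689 ≈ 17.87 kip.
ΣF_y = 0: A_y + 17.8689 − 15 − 5 − 10 = 0 → A_y = 12.13 kip.
ΣF_x = 0: no horizontal applied forces, so A_x = 0.

A_x = 0, A_y = 12.13 kip, B_y = 17.87 kip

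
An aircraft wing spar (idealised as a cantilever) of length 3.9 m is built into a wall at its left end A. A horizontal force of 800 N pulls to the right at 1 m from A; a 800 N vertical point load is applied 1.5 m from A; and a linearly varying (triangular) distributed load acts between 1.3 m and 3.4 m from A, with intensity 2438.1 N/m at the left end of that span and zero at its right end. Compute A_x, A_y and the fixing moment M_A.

A_x = -800.0 N, A_y = 3360 N, M_A = 6320 N·m

Resultant of the triangular load: ½ × 2438.1 × 2.1 = 2560.005 N, acting at 2 m from A (one-third of the span from the peak).
ΣF_x = 0: A_x + 800 = 0 → A_x = -800.0 N.
ΣF_y = 0: A_y − 800 − ½·2438.1·2.1 = 0 → A_y = 3360 N.
ΣM about A: M_A − 800·1.5 − (½·2438.1·2.1)·2 = 0 → M_A = 6320 N·m.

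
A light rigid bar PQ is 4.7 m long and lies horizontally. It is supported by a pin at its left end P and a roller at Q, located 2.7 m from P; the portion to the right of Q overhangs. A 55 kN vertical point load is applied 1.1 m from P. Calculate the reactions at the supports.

Moments about P: Q_y·2.7 − 55·1.1 = 0 → Q_y = 60.5/2.7 = 22.4074 ≈ 22.41 kN.
ΣF_y = 0: P_y + 22.4074 − 55 = 0 → P_y = 32.59 kN.
ΣF_x = 0: no horizontal applied forces, so P_x = 0.

P_x = 0, P_y = 32.59 kN, Q_y = 22.41 kN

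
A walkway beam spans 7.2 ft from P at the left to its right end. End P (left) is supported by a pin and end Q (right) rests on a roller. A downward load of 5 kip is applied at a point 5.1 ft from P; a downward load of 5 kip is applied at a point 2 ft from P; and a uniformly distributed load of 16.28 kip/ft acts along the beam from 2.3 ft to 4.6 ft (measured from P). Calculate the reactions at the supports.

P_x = 0, P_y = 24.57 kip, Q_y = 22.87 kip

Resultant of the distributed load: 16.28 × 2.3 = 37.444 kip at 3.45 ft from P.
Moments about P: Q_y·7.2 − 5·5.1 − 5·2 − (16.28·2.3)·3.45 = 0 → Q_y = 164.6818/7.2 = 22.8725 ≈ 22.87 kip.
ΣF_y = 0: P_y + 22.8725 − 5 − 5 − 16.28·2.3 = 0 → P_y = 24.57 kip.
ΣF_x = 0: no horizontal applied forces, so P_x = 0.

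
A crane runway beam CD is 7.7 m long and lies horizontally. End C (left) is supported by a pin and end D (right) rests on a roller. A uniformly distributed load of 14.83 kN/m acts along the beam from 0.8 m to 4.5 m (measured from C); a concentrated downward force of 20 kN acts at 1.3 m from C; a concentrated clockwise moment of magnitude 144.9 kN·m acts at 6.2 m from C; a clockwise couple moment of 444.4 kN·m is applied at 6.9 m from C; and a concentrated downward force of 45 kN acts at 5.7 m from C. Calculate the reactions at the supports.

C_x = 0, C_y = -12.23 kN, D_y = 132.1 kN

Resultant of the distributed load: 14.83 × 3.7 = 54.871 kN at 2.65 m from C.
Taking moments about C: D_y·7.7 − (14.83·3.7)·2.65 − 20·1.3 − 144.9 − 444.4 − 45·5.7 = 0 → D_y = 1017.20815/7.7 = 132.105 ≈ 132.1 kN.
ΣF_y = 0: C_y + 132.105 − 14.83·3.7 − 20 − 45 = 0 → C_y = -12.23 kN.
ΣF_x = 0: no horizontal applied forces, so C_x = 0.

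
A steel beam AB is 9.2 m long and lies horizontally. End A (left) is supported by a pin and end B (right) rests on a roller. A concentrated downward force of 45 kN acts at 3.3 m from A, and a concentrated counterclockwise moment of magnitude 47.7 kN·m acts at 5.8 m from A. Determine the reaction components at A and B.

A_x = 0, A_y = 34.04 kN, B_y = 10.96 kN

ΣM about A: B_y·9.2 − 45·3.3 + 47.7 = 0 → B_y = 100.8/9.2 = 10.9565 ≈ 10.96 kN.
ΣF_y = 0: A_y + 10.9565 − 45 = 0 → A_y = 34.04 kN.
ΣF_x = 0: no horizontal applied forces, so A_x = 0.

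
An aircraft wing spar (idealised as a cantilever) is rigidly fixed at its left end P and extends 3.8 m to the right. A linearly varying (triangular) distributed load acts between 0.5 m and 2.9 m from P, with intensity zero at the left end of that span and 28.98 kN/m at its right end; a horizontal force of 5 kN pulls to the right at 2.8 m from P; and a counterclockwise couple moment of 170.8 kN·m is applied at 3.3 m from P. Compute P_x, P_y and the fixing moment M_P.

Resultant of the triangular load: ½ × 28.98 × 2.4 = 34.776 kN, acting at 2.1 m from P (one-third of the span from the peak).
ΣF_x = 0: P_x + 5 = 0 → P_x = -5.000 kN.
ΣF_y = 0: P_y − ½·28.98·2.4 = 0 → P_y = 34.78 kN.
ΣM about P: M_P − (½·28.98·2.4)·2.1 + 170.8 = 0 → M_P = -97.77 kN·m.

P_x = -5.000 kN, P_y = 34.78 kN, M_P = -97.77 kN·m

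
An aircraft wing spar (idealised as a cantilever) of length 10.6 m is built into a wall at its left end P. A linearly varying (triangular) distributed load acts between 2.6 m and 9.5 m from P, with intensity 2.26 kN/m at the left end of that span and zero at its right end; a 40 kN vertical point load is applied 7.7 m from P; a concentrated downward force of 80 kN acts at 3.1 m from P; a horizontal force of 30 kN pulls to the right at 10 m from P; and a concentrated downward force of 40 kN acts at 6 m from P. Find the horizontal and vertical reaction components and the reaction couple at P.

P_x = -30.00 kN, P_y = 167.8 kN, M_P = 834.2 kN·m

Resultant of the triangular load: ½ × 2.26 × 6.9 = 7.797 kN, acting at 4.9 m from P (one-third of the span from the peak).
ΣF_x = 0: P_x + 30 = 0 → P_x = -30.00 kN.
ΣF_y = 0: P_y − ½·2.26·6.9 − 40 − 80 − 40 = 0 → P_y = 167.8 kN.
ΣM about P: M_P − (½·2.26·6.9)·4.9 − 40·7.7 − 80·3.1 − 40·6 = 0 → M_P = 834.2 kN·m.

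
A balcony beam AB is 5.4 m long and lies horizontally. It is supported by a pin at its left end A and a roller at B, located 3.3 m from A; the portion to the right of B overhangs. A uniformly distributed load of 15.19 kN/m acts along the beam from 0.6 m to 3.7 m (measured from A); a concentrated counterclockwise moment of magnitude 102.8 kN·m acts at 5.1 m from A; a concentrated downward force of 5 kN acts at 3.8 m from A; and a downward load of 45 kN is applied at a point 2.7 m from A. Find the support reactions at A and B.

Resultant of the distributed load: 15.19 × 3.1 = 47.089 kN at 2.15 m from A.
ΣM about A: B_y·3.3 − (15.19·3.1)·2.15 + 102.8 − 5·3.8 − 45·2.7 = 0 → B_y = 138.94135/3.3 = 42.1034 ≈ 42.10 kN.
ΣF_y = 0: A_y + 42.1034 − 15.19·3.1 − 5 − 45 = 0 → A_y = 54.99 kN.
ΣF_x = 0: no horizontal applied forces, so A_x = 0.

A_x = 0, A_y = 54.99 kN, B_y = 42.10 kN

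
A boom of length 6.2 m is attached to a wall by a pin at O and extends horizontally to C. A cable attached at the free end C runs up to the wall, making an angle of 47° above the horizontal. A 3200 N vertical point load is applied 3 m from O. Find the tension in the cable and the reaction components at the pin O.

ΣM about O: T·sin47°·6.2 − 3200·3 = 0 → T = 9600/(6.2·0.731354) = 2117.15 ≈ 2117 N.
ΣF_x = 0: O_x − T·cos47° = 0 → O_x = 2117.15 × 0.681998 = 1444 N.
ΣF_y = 0: O_y + T·sin47° − 3200 = 0 → O_y = 3200 − 2117.15 × 0.731354 = 1652 N.

T = 2117 N, O_x = 1444 N, O_y = 1652 N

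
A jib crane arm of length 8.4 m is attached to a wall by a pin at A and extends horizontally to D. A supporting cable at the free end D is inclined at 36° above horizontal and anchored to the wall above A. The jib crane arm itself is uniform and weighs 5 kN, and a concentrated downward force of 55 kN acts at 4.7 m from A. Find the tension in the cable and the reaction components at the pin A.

T = 56.61 kN, A_x = 45.80 kN, A_y = 26.73 kN

ΣM about A: T·sin36°·8.4 − 5·4.2 − 55·4.7 = 0 → T = 279.5/(8.4·0.587785) = 56.6088 ≈ 56.61 kN.
ΣF_x = 0: A_x − T·cos36° = 0 → A_x = 56.6088 × 0.809017 = 45.80 kN.
ΣF_y = 0: A_y + T·sin36° − 5 − 55 = 0 → A_y = 60 − 56.6088 × 0.587785 = 26.73 kN.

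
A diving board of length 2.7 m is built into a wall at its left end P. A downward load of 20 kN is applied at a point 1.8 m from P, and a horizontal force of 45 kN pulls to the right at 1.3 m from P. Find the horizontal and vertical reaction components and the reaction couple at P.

ΣF_x = 0: P_x + 45 = 0 → P_x = -45.00 kN.
ΣF_y = 0: P_y − 20 = 0 → P_y = 20.00 kN.
ΣM about P: M_P − 20·1.8 = 0 → M_P = 36.00 kN·m.

P_x = -45.00 kN, P_y = 20.00 kN, M_P = 36.00 kN·m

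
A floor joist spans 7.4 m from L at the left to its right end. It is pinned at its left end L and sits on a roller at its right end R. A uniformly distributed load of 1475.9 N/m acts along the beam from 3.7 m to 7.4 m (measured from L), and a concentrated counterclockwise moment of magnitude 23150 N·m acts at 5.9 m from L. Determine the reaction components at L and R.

Resultant of the distributed load: 1475.9 × 3.7 = 5460.83 N at 5.55 m from L.
Moments about L: R_y·7.4 − (1475.9·3.7)·5.55 + 23150 = 0 → R_y = 7157.6065/7.4 = 967.244 ≈ 967.2 N.
ΣF_y = 0: L_y + 967.244 − 1475.9·3.7 = 0 → L_y = 4494 N.
ΣF_x = 0: no horizontal applied forces, so L_x = 0.

L_x = 0, L_y = 4494 N, R_y = 967.2 N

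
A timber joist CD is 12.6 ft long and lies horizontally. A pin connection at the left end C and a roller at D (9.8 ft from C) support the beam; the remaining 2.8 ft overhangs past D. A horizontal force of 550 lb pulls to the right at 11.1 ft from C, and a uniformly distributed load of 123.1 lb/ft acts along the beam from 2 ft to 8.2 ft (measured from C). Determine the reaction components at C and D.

C_x = -550.0 lb, C_y = 366.0 lb, D_y = 397.2 lb

Resultant of the distributed load: 123.1 × 6.2 = 763.22 lb at 5.1 ft from C.
Moments about C: D_y·9.8 − (123.1·6.2)·5.1 = 0 → D_y = 3892.422/9.8 = 397.186 ≈ 397.2 lb.
ΣF_y = 0: C_y + 397.186 − 123.1·6.2 = 0 → C_y = 366.0 lb.
ΣF_x = 0: C_x + 550 = 0 → C_x = -550.0 lb.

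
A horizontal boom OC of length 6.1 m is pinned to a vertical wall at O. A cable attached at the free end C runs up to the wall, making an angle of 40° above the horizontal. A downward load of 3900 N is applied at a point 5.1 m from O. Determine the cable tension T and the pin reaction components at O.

ΣM about O: T·sin40°·6.1 − 3900·5.1 = 0 → T = 19890/(6.1·0.642788) = 5072.68 ≈ 5073 N.
ΣF_x = 0: O_x − T·cos40° = 0 → O_x = 5072.68 × 0.766044 = 3886 N.
ΣF_y = 0: O_y + T·sin40° − 3900 = 0 → O_y = 3900 − 5072.68 × 0.642788 = 639.3 N.

T = 5073 N, O_x = 3886 N, O_y = 639.3 N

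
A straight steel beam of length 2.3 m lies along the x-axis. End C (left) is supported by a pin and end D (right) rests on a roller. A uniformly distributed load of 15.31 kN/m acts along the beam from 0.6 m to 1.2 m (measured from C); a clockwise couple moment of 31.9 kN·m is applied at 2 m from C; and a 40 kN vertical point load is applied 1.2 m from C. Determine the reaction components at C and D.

C_x = 0, C_y = 10.85 kN, D_y = 38.33 kN

Resultant of the distributed load: 15.31 × 0.6 = 9.186 kN at 0.9 m from C.
Moments about C: D_y·2.3 − (15.31·0.6)·0.9 − 31.9 − 40·1.2 = 0 → D_y = 88.1674/2.3 = 38.3337 ≈ 38.33 kN.
ΣF_y = 0: C_y + 38.3337 − 15.31·0.6 − 40 = 0 → C_y = 10.85 kN.
ΣF_x = 0: no horizontal applied forces, so C_x = 0.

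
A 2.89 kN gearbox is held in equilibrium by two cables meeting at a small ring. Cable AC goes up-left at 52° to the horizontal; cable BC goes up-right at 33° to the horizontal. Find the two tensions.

T_AC = 2.433 kN, T_BC = 1.786 kN

ΣF_x = 0: −T_AC·cos52° + T_BC·cos33° = 0 → T_BC = 0.734092·T_AC.
ΣF_y = 0: T_AC·sin52° + T_BC·sin33° = 2.89.
Substitute: T_AC·(0.788011 + 0.734092·0.544639) = 2.89 → T_AC = 2.43302 ≈ 2.433 kN.
Then T_BC = 0.734092 × 2.43302 = 1.786 kN.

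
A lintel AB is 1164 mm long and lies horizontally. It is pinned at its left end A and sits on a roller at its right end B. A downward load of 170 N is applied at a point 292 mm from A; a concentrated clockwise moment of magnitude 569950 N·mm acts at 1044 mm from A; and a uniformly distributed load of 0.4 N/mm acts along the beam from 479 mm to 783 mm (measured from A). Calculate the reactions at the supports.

A_x = 0, A_y = -306.6 N, B_y = 598.2 N

Resultant of the distributed load: 0.4 × 304 = 121.6 N at 631 mm from A.
Moments about A: B_y·1164 − 170·292 − 569950 − (0.4·304)·631 = 0 → B_y = 696319.6/1164 = 598.213 ≈ 598.2 N.
ΣF_y = 0: A_y + 598.213 − 170 − 0.4·304 = 0 → A_y = -306.6 N.
ΣF_x = 0: no horizontal applied forces, so A_x = 0.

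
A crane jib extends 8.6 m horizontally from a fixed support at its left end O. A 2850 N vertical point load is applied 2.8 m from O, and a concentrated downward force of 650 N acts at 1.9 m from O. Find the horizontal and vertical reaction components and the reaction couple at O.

O_x = 0, O_y = 3500 N, M_O = 9215 N·m

ΣF_x = 0: O_x = 0.
ΣF_y = 0: O_y − 2850 − 650 = 0 → O_y = 3500 N.
ΣM about O: M_O − 2850·2.8 − 650·1.9 = 0 → M_O = 9215 N·m.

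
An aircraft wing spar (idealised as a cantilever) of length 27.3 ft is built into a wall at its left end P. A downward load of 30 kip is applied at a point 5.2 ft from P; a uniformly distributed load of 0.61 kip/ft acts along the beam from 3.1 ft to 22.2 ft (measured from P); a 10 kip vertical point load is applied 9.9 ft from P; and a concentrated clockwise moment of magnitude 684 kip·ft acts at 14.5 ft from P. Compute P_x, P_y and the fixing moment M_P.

P_x = 0, P_y = 51.65 kip, M_P = 1086 kip·ft

Resultant of the distributed load: 0.61 × 19.1 = 11.651 kip at 12.65 ft from P.
ΣF_x = 0: P_x = 0.
ΣF_y = 0: P_y − 30 − 0.61·19.1 − 10 = 0 → P_y = 51.65 kip.
ΣM about P: M_P − 30·5.2 − (0.61·19.1)·12.65 − 10·9.9 − 684 = 0 → M_P = 1086 kip·ft.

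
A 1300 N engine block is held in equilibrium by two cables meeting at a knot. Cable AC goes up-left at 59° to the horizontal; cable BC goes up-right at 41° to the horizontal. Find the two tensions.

T_AC = 996.3 N, T_BC = 679.9 N

ΣF_x = 0: −T_AC·cos59° + T_BC·cos41° = 0 → T_BC = 0.682432·T_AC.
ΣF_y = 0: T_AC·sin59° + T_BC·sin41° = 1300.
Substitute: T_AC·(0.857167 + 0.682432·0.656059) = 1300 → T_AC = 996.258 ≈ 996.3 N.
Then T_BC = 0.682432 × 996.258 = 679.9 N.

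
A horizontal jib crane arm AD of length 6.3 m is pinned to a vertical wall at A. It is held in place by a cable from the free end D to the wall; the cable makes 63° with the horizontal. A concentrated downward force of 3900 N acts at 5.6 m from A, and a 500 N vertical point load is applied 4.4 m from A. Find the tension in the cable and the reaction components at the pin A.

T = 4283 N, A_x = 1944 N, A_y = 584.1 N

ΣM about A: T·sin63°·6.3 − 3900·5.6 − 500·4.4 = 0 → T = 24040/(6.3·0.891007) = 4282.65 ≈ 4283 N.
ΣF_x = 0: A_x − T·cos63° = 0 → A_x = 4282.65 × 0.45399 = 1944 N.
ΣF_y = 0: A_y + T·sin63° − 3900 − 500 = 0 → A_y = 4400 − 4282.65 × 0.891007 = 584.1 N.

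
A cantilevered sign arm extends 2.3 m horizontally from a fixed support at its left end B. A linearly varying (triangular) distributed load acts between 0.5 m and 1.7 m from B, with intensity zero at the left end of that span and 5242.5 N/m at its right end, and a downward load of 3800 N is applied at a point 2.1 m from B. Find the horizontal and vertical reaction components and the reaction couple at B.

B_x = 0, B_y = 6946 N, M_B = 12070 N·m

Resultant of the triangular load: ½ × 5242.5 × 1.2 = 3145.5 N, acting at 1.3 m from B (one-third of the span from the peak).
ΣF_x = 0: B_x = 0.
ΣF_y = 0: B_y − ½·5242.5·1.2 − 3800 = 0 → B_y = 6946 N.
ΣM about B: M_B − (½·5242.5·1.2)·1.3 − 3800·2.1 = 0 → M_B = 12070 N·m.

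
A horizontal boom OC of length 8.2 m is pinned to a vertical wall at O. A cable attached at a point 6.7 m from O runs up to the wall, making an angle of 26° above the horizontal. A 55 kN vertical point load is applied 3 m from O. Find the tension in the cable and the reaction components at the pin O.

ΣM about O: T·sin26°·6.7 − 55·3 = 0 → T = 165/(6.7·0.438371) = 56.1781 ≈ 56.18 kN.
ΣF_x = 0: O_x − T·cos26° = 0 → O_x = 56.1781 × 0.898794 = 50.49 kN.
ΣF_y = 0: O_y + T·sin26° − 55 = 0 → O_y = 55 − 56.1781 × 0.438371 = 30.37 kN.

T = 56.18 kN, O_x = 50.49 kN, O_y = 30.37 kN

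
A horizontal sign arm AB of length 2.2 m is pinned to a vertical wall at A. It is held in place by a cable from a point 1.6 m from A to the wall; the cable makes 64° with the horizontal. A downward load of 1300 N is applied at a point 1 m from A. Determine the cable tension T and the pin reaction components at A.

ΣM about A: T·sin64°·1.6 − 1300·1 = 0 → T = 1300/(1.6·0.898794) = 903.989 ≈ 904.0 N.
ΣF_x = 0: A_x − T·cos64° = 0 → A_x = 903.989 × 0.438371 = 396.3 N.
ΣF_y = 0: A_y + T·sin64° − 1300 = 0 → A_y = 1300 − 903.989 × 0.898794 = 487.5 N.

T = 904.0 N, A_x = 396.3 N, A_y = 487.5 N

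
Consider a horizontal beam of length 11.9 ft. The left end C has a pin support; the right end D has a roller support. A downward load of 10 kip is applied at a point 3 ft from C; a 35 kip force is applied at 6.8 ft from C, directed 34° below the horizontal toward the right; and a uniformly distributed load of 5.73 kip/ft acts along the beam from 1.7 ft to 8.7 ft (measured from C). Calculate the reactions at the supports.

C_x = -29.02 kip, C_y = 38.45 kip, D_y = 31.23 kip

Resultant of the distributed load: 5.73 × 7 = 40.11 kip at 5.2 ft from C.
Moments about C: D_y·11.9 − 10·3 − 35·sin34°·6.8 − (5.73·7)·5.2 = 0 → D_y = 371.66/11.9 = 31.2319 ≈ 31.23 kip.
ΣF_y = 0: C_y + 31.2319 − 10 − 35·sin34° − 5.73·7 = 0 → C_y = 38.45 kip.
ΣF_x = 0: C_x + 35·cos34° = 0 → C_x = -29.02 kip.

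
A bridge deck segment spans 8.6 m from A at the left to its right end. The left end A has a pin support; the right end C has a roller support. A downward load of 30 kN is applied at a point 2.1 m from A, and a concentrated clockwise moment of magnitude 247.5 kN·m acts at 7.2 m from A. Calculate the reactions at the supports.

A_x = 0, A_y = -6.105 kN, C_y = 36.10 kN

ΣM about A: C_y·8.6 − 30·2.1 − 247.5 = 0 → C_y = 310.5/8.6 = 36.1047 ≈ 36.10 kN.
ΣF_y = 0: A_y + 36.1047 − 30 = 0 → A_y = -6.105 kN.
ΣF_x = 0: no horizontal applied forces, so A_x = 0.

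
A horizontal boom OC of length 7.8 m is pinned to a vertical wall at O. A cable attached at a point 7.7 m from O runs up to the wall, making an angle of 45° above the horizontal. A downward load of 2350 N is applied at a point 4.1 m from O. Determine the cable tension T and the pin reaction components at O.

ΣM about O: T·sin45°·7.7 − 2350·4.1 = 0 → T = 9635/(7.7·0.707107) = 1769.6 ≈ 1770 N.
ΣF_x = 0: O_x − T·cos45° = 0 → O_x = 1769.6 × 0.707107 = 1251 N.
ΣF_y = 0: O_y + T·sin45° − 2350 = 0 → O_y = 2350 − 1769.6 × 0.707107 = 1099 N.

T = 1770 N, O_x = 1251 N, O_y = 1099 N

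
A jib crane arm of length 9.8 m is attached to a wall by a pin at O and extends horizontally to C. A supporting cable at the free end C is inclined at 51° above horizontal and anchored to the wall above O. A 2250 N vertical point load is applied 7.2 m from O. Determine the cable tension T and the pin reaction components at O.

ΣM about O: T·sin51°·9.8 − 2250·7.2 = 0 → T = 16200/(9.8·0.777146) = 2127.09 ≈ 2127 N.
ΣF_x = 0: O_x − T·cos51° = 0 → O_x = 2127.09 × 0.62932 = 1339 N.
ΣF_y = 0: O_y + T·sin51° − 2250 = 0 → O_y = 2250 − 2127.09 × 0.777146 = 596.9 N.

T = 2127 N, O_x = 1339 N, O_y = 596.9 N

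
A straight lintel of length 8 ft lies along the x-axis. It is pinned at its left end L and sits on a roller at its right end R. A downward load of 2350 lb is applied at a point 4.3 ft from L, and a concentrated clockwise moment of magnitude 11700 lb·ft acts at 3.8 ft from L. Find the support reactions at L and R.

L_x = 0, L_y = -375.6 lb, R_y = 2726 lb

Moments about L: R_y·8 − 2350·4.3 − 11700 = 0 → R_y = 21805/8 = 2725.62 ≈ 2726 lb.
ΣF_y = 0: L_y + 2725.62 − 2350 = 0 → L_y = -375.6 lb.
ΣF_x = 0: no horizontal applied forces, so L_x = 0.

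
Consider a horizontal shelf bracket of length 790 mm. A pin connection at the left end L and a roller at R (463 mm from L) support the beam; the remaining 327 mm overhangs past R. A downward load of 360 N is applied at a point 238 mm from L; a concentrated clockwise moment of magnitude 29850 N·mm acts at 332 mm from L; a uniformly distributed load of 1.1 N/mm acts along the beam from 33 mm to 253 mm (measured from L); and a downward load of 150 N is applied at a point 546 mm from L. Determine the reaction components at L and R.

Resultant of the distributed load: 1.1 × 220 = 242 N at 143 mm from L.
Taking moments about L: R_y·463 − 360·238 − 29850 − (1.1·220)·143 − 150·546 = 0 → R_y = 232036/463 = 501.158 ≈ 501.2 N.
ΣF_y = 0: L_y + 501.158 − 360 − 1.1·220 − 150 = 0 → L_y = 250.8 N.
ΣF_x = 0: no horizontal applied forces, so L_x = 0.

L_x = 0, L_y = 250.8 N, R_y = 501.2 N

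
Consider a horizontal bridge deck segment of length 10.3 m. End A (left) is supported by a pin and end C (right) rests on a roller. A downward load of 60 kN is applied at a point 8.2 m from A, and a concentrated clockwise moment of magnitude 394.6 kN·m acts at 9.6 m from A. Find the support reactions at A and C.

Moments about A: C_y·10.3 − 60·8.2 − 394.6 = 0 → C_y = 886.6/10.3 = 86.0777 ≈ 86.08 kN.
ΣF_y = 0: A_y + 86.0777 − 60 = 0 → A_y = -26.08 kN.
ΣF_x = 0: no horizontal applied forces, so A_x = 0.

A_x = 0, A_y = -26.08 kN, C_y = 86.08 kN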